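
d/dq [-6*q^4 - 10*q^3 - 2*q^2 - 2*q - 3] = -24*q^3 - 30*q^2 - 4*q - 2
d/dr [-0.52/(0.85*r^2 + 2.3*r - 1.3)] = (0.884*r + 1.196)/(0.85*r^2 + 2.3*r - 1.3)^2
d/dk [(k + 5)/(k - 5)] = -10/(k - 5)^2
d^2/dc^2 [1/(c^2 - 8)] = 2*(3*c^2 + 8)/(c^2 - 8)^3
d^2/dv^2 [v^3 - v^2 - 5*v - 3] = 6*v - 2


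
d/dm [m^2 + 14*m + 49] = 2*m + 14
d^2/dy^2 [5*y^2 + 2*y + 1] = 10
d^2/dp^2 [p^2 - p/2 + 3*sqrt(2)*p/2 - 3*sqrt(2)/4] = 2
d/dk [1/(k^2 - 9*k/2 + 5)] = 2*(9 - 4*k)/(2*k^2 - 9*k + 10)^2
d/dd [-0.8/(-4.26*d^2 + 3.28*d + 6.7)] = (2.624 - 6.816*d)/(-4.26*d^2 + 3.28*d + 6.7)^2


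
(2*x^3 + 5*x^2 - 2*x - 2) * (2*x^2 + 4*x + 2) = 4*x^5 + 18*x^4 + 20*x^3 - 2*x^2 - 12*x - 4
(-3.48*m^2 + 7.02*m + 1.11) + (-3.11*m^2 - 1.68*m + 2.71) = -6.59*m^2 + 5.34*m + 3.82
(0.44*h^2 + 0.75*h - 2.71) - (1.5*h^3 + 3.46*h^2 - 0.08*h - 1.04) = -1.5*h^3 - 3.02*h^2 + 0.83*h - 1.67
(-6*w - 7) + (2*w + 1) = -4*w - 6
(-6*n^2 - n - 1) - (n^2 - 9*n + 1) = -7*n^2 + 8*n - 2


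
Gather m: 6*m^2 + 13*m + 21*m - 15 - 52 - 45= 6*m^2 + 34*m - 112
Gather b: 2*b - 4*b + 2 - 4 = -2*b - 2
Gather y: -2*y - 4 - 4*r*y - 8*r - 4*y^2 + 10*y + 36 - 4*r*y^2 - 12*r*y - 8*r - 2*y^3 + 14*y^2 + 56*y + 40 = -16*r - 2*y^3 + y^2*(10 - 4*r) + y*(64 - 16*r) + 72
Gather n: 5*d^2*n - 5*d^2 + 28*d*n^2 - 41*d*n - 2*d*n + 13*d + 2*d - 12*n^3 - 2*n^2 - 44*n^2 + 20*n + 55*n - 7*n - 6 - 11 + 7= -5*d^2 + 15*d - 12*n^3 + n^2*(28*d - 46) + n*(5*d^2 - 43*d + 68) - 10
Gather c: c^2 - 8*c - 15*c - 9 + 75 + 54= c^2 - 23*c + 120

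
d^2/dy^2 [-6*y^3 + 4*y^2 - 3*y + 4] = 8 - 36*y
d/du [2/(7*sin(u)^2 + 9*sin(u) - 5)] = -2*(14*sin(u) + 9)*cos(u)/(7*sin(u)^2 + 9*sin(u) - 5)^2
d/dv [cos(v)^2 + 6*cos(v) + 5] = -2*(cos(v) + 3)*sin(v)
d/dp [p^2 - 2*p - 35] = 2*p - 2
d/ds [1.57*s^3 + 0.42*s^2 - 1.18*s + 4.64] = 4.71*s^2 + 0.84*s - 1.18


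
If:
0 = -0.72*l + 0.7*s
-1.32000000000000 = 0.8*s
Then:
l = -1.60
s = -1.65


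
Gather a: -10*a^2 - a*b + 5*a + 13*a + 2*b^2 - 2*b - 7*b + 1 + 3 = -10*a^2 + a*(18 - b) + 2*b^2 - 9*b + 4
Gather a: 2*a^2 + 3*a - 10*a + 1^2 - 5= 2*a^2 - 7*a - 4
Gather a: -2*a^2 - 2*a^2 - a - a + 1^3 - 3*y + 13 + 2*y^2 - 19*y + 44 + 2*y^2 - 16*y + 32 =-4*a^2 - 2*a + 4*y^2 - 38*y + 90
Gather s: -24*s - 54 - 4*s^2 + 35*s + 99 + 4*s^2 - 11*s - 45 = 0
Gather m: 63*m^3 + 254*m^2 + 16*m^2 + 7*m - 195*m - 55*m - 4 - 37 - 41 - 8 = 63*m^3 + 270*m^2 - 243*m - 90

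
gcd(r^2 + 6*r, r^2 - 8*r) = r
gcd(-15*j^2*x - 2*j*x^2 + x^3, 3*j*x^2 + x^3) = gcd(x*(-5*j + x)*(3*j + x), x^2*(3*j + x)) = 3*j*x + x^2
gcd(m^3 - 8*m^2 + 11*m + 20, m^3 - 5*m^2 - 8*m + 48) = m - 4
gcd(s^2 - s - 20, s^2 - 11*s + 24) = 1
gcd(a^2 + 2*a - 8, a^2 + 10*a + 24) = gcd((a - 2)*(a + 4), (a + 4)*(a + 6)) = a + 4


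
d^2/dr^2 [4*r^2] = 8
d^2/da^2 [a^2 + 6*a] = 2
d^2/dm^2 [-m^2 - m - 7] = -2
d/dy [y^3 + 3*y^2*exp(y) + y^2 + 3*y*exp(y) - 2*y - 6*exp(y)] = 3*y^2*exp(y) + 3*y^2 + 9*y*exp(y) + 2*y - 3*exp(y) - 2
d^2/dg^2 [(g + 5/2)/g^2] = (2*g + 15)/g^4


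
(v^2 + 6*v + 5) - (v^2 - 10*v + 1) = 16*v + 4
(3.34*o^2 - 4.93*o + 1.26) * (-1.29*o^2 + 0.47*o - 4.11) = -4.3086*o^4 + 7.9295*o^3 - 17.6699*o^2 + 20.8545*o - 5.1786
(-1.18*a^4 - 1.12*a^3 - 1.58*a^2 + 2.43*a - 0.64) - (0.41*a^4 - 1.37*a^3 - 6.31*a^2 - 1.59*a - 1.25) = -1.59*a^4 + 0.25*a^3 + 4.73*a^2 + 4.02*a + 0.61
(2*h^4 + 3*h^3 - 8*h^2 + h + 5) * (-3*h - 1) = -6*h^5 - 11*h^4 + 21*h^3 + 5*h^2 - 16*h - 5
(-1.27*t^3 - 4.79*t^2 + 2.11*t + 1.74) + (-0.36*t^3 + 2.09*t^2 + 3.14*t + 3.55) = -1.63*t^3 - 2.7*t^2 + 5.25*t + 5.29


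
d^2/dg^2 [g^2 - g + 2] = 2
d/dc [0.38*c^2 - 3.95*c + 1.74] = 0.76*c - 3.95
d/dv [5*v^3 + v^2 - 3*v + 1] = 15*v^2 + 2*v - 3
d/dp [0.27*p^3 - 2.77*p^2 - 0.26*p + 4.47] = 0.81*p^2 - 5.54*p - 0.26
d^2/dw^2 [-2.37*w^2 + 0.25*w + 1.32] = -4.74000000000000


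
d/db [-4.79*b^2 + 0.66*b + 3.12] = 0.66 - 9.58*b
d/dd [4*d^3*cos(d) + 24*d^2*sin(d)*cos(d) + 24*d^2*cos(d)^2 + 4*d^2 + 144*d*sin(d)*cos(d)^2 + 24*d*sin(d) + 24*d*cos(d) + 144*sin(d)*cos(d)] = -4*d^3*sin(d) + 12*d^2*cos(d) + 24*sqrt(2)*d^2*cos(2*d + pi/4) - 24*d*sin(d) + 24*sqrt(2)*d*sin(2*d + pi/4) + 60*d*cos(d) + 108*d*cos(3*d) + 32*d + 60*sin(d) + 36*sin(3*d) + 24*cos(d) + 144*cos(2*d)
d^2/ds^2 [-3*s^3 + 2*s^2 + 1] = 4 - 18*s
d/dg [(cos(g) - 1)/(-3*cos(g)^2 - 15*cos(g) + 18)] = -sin(g)/(3*(cos(g) + 6)^2)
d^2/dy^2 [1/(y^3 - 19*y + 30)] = 2*(-3*y*(y^3 - 19*y + 30) + (3*y^2 - 19)^2)/(y^3 - 19*y + 30)^3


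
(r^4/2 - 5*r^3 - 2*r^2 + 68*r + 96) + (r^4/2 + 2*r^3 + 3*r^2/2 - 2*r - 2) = r^4 - 3*r^3 - r^2/2 + 66*r + 94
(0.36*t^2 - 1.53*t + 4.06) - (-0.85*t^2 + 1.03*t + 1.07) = 1.21*t^2 - 2.56*t + 2.99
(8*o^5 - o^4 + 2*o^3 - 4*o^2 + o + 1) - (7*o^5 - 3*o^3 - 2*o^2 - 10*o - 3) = o^5 - o^4 + 5*o^3 - 2*o^2 + 11*o + 4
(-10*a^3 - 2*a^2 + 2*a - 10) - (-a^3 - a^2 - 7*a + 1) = -9*a^3 - a^2 + 9*a - 11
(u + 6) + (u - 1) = 2*u + 5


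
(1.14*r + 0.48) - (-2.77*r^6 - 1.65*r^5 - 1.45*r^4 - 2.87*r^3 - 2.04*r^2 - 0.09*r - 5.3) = 2.77*r^6 + 1.65*r^5 + 1.45*r^4 + 2.87*r^3 + 2.04*r^2 + 1.23*r + 5.78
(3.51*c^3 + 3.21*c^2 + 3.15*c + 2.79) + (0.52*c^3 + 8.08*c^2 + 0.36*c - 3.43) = 4.03*c^3 + 11.29*c^2 + 3.51*c - 0.64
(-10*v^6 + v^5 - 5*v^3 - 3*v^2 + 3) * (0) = 0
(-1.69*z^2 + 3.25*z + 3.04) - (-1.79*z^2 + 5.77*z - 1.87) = 0.1*z^2 - 2.52*z + 4.91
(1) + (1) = 2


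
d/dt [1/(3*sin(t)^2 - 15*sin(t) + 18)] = (5 - 2*sin(t))*cos(t)/(3*(sin(t)^2 - 5*sin(t) + 6)^2)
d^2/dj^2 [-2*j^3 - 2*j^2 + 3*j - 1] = -12*j - 4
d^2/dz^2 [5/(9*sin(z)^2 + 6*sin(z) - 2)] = 30*(-54*sin(z)^4 - 27*sin(z)^3 + 63*sin(z)^2 + 52*sin(z) + 18)/(9*sin(z)^2 + 6*sin(z) - 2)^3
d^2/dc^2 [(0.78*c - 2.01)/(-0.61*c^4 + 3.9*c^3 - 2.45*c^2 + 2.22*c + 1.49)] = (-3.482856*c^7 + 44.64834*c^6 - 221.63076*c^5 + 459.315954*c^4 - 328.212828*c^3 + 253.119258*c^2 - 152.75934*c + 39.647346)/(0.226981*c^12 - 4.35357*c^11 + 30.569235*c^10 - 96.768486*c^9 + 152.803068*c^8 - 170.16633*c^7 + 69.648167*c^6 - 0.110682000000015*c^5 - 63.947172*c^4 + 11.708442*c^3 - 5.712213*c^2 - 14.785866*c - 3.307949)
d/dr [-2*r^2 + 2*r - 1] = 2 - 4*r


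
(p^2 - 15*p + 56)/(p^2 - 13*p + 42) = (p - 8)/(p - 6)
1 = 1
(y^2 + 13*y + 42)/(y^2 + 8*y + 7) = (y + 6)/(y + 1)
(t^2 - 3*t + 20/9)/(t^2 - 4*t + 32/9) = (3*t - 5)/(3*t - 8)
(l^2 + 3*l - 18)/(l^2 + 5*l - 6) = (l - 3)/(l - 1)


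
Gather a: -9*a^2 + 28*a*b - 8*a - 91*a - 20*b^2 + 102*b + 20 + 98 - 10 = -9*a^2 + a*(28*b - 99) - 20*b^2 + 102*b + 108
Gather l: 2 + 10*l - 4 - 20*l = -10*l - 2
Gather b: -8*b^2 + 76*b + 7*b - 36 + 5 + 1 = -8*b^2 + 83*b - 30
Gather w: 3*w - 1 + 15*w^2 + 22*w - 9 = 15*w^2 + 25*w - 10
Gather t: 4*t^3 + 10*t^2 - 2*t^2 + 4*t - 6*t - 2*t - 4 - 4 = 4*t^3 + 8*t^2 - 4*t - 8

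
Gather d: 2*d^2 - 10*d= 2*d^2 - 10*d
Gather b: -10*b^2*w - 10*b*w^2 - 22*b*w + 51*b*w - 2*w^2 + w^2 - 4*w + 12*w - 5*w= -10*b^2*w + b*(-10*w^2 + 29*w) - w^2 + 3*w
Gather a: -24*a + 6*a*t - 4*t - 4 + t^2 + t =a*(6*t - 24) + t^2 - 3*t - 4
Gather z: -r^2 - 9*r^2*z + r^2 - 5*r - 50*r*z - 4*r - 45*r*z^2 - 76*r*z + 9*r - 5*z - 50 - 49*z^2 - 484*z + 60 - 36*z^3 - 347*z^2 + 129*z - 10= -36*z^3 + z^2*(-45*r - 396) + z*(-9*r^2 - 126*r - 360)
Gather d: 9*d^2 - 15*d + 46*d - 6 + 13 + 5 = 9*d^2 + 31*d + 12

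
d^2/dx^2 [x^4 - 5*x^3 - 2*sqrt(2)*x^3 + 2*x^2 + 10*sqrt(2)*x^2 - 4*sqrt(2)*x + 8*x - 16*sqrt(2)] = 12*x^2 - 30*x - 12*sqrt(2)*x + 4 + 20*sqrt(2)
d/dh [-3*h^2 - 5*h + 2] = -6*h - 5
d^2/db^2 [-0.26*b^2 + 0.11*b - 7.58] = -0.520000000000000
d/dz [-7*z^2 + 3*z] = 3 - 14*z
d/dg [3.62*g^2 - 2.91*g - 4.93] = 7.24*g - 2.91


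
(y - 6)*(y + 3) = y^2 - 3*y - 18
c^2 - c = c*(c - 1)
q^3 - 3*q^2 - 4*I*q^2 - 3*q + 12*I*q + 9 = (q - 3)*(q - 3*I)*(q - I)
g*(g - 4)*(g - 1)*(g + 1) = g^4 - 4*g^3 - g^2 + 4*g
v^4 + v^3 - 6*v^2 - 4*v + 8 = (v - 2)*(v - 1)*(v + 2)^2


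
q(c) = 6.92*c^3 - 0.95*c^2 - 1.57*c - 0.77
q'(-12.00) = 3010.67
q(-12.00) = -12076.49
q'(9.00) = 1662.89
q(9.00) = 4952.83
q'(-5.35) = 602.80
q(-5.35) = -1079.22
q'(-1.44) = 44.21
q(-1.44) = -21.14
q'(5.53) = 622.78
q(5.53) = 1131.75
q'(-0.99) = 20.66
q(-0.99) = -6.86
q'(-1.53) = 49.93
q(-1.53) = -25.38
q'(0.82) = 10.83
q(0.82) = 1.12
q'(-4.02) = 341.56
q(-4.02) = -459.37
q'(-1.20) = 30.60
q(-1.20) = -12.21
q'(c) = 20.76*c^2 - 1.9*c - 1.57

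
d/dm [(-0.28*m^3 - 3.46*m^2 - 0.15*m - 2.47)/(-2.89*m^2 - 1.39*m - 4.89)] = (0.8092*m^4 + 0.778400000000001*m^3 + 8.4835*m^2 + 19.5622*m - 2.6998)/(8.3521*m^4 + 8.0342*m^3 + 30.1963*m^2 + 13.5942*m + 23.9121)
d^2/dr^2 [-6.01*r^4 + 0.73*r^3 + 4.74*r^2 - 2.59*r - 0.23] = -72.12*r^2 + 4.38*r + 9.48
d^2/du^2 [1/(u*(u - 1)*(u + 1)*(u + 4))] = 2*(10*u^6 + 60*u^5 + 87*u^4 - 40*u^3 - 45*u^2 + 12*u + 16)/(u^3*(u^9 + 12*u^8 + 45*u^7 + 28*u^6 - 141*u^5 - 156*u^4 + 143*u^3 + 180*u^2 - 48*u - 64))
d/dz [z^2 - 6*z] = 2*z - 6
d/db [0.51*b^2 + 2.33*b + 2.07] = 1.02*b + 2.33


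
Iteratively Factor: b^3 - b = (b)*(b^2 - 1) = b*(b - 1)*(b + 1)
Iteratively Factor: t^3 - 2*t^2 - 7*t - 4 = (t + 1)*(t^2 - 3*t - 4) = (t - 4)*(t + 1)*(t + 1)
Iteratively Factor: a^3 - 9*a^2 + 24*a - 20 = (a - 5)*(a^2 - 4*a + 4) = (a - 5)*(a - 2)*(a - 2)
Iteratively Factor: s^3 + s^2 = (s)*(s^2 + s) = s*(s + 1)*(s)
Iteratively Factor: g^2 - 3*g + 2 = (g - 1)*(g - 2)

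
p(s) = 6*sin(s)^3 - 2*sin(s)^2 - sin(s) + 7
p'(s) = 18*sin(s)^2*cos(s) - 4*sin(s)*cos(s) - cos(s)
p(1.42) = 9.85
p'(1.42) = 1.90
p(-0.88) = 3.84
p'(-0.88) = 8.14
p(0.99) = 8.27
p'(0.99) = 4.52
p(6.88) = 6.87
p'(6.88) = 2.02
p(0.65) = 6.99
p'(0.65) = 2.52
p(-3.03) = 7.08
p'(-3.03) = 0.33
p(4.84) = 0.17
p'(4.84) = 2.63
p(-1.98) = 1.60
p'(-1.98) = -7.09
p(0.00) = 7.00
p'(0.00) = -1.00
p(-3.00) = 7.08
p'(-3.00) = 0.08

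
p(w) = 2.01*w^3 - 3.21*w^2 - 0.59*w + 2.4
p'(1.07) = -0.56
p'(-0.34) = 2.29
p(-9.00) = -1717.59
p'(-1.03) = 12.42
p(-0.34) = 2.15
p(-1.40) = -8.58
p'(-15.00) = 1452.46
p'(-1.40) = 20.22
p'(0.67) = -2.18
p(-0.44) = 1.87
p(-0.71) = 0.48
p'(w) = 6.03*w^2 - 6.42*w - 0.59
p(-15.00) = -7494.75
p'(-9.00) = 545.62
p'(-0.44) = 3.40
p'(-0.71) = 7.01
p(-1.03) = -2.59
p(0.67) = 1.17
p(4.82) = 150.06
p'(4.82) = 108.56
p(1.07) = 0.56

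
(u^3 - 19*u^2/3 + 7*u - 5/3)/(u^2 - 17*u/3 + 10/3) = (3*u^2 - 4*u + 1)/(3*u - 2)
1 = 1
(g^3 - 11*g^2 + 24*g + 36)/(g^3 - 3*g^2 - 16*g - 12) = (g - 6)/(g + 2)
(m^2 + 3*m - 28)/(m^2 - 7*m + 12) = (m + 7)/(m - 3)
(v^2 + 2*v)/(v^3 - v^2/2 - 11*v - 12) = 2*v/(2*v^2 - 5*v - 12)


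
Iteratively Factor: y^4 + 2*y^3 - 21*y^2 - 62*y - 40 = (y + 2)*(y^3 - 21*y - 20) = (y - 5)*(y + 2)*(y^2 + 5*y + 4) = (y - 5)*(y + 1)*(y + 2)*(y + 4)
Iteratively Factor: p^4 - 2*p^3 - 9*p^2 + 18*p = (p)*(p^3 - 2*p^2 - 9*p + 18) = p*(p - 2)*(p^2 - 9) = p*(p - 2)*(p + 3)*(p - 3)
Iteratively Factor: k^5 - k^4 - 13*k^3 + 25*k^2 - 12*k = (k - 1)*(k^4 - 13*k^2 + 12*k) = (k - 1)*(k + 4)*(k^3 - 4*k^2 + 3*k) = (k - 1)^2*(k + 4)*(k^2 - 3*k) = (k - 3)*(k - 1)^2*(k + 4)*(k)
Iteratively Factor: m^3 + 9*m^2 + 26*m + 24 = (m + 3)*(m^2 + 6*m + 8) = (m + 3)*(m + 4)*(m + 2)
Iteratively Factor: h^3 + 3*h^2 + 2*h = (h + 1)*(h^2 + 2*h) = h*(h + 1)*(h + 2)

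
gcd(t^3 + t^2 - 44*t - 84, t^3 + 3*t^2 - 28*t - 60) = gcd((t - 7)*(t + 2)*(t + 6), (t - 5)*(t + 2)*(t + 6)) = t^2 + 8*t + 12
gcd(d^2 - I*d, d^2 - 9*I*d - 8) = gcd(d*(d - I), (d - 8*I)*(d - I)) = d - I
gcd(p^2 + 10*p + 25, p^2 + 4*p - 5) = p + 5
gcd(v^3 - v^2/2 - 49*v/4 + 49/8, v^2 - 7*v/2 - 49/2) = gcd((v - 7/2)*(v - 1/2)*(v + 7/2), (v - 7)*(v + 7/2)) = v + 7/2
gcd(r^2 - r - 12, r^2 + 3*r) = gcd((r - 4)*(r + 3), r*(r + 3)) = r + 3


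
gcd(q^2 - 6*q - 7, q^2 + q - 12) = 1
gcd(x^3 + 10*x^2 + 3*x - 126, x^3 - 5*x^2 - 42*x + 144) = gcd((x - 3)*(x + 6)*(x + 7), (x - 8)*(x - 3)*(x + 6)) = x^2 + 3*x - 18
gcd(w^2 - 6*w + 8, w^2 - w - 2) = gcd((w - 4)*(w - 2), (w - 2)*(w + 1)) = w - 2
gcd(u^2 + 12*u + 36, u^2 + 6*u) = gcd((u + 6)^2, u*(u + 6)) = u + 6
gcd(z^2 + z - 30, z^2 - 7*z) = 1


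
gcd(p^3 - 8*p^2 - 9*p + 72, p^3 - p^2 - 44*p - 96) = p^2 - 5*p - 24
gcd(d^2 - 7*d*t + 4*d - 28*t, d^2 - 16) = d + 4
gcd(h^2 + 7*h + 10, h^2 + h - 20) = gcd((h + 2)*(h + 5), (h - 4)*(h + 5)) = h + 5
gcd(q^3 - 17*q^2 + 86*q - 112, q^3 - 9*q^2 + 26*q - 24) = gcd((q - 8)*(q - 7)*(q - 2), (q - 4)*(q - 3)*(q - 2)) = q - 2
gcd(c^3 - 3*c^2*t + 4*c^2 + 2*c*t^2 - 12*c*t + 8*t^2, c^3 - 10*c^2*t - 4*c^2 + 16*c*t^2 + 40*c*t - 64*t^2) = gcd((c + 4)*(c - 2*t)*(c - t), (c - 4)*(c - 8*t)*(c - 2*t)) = -c + 2*t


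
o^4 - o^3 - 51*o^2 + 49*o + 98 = (o - 7)*(o - 2)*(o + 1)*(o + 7)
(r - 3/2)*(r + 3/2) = r^2 - 9/4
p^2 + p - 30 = (p - 5)*(p + 6)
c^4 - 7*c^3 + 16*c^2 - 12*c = c*(c - 3)*(c - 2)^2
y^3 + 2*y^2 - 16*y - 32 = (y - 4)*(y + 2)*(y + 4)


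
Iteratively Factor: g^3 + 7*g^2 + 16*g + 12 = (g + 2)*(g^2 + 5*g + 6) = (g + 2)*(g + 3)*(g + 2)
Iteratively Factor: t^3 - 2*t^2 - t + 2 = (t + 1)*(t^2 - 3*t + 2) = (t - 1)*(t + 1)*(t - 2)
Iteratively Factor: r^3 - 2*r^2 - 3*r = (r - 3)*(r^2 + r) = (r - 3)*(r + 1)*(r)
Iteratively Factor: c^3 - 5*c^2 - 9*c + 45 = (c + 3)*(c^2 - 8*c + 15) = (c - 5)*(c + 3)*(c - 3)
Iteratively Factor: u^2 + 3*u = (u)*(u + 3)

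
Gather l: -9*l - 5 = -9*l - 5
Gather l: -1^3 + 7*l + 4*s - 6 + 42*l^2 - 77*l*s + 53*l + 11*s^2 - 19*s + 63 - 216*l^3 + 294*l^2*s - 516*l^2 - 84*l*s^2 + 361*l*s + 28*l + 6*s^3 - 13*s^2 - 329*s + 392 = -216*l^3 + l^2*(294*s - 474) + l*(-84*s^2 + 284*s + 88) + 6*s^3 - 2*s^2 - 344*s + 448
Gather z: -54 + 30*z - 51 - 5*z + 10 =25*z - 95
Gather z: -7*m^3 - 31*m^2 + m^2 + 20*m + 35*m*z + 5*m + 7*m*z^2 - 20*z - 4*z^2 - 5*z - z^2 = -7*m^3 - 30*m^2 + 25*m + z^2*(7*m - 5) + z*(35*m - 25)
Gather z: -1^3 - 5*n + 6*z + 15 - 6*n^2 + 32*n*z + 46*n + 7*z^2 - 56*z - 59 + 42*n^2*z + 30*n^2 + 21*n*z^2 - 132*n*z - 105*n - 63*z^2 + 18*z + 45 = 24*n^2 - 64*n + z^2*(21*n - 56) + z*(42*n^2 - 100*n - 32)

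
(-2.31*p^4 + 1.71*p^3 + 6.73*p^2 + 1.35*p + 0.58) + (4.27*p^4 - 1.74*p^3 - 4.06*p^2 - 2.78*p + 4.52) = 1.96*p^4 - 0.03*p^3 + 2.67*p^2 - 1.43*p + 5.1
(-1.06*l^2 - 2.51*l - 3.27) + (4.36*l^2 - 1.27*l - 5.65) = 3.3*l^2 - 3.78*l - 8.92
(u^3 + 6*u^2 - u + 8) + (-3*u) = u^3 + 6*u^2 - 4*u + 8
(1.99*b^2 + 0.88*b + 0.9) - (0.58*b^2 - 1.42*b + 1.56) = 1.41*b^2 + 2.3*b - 0.66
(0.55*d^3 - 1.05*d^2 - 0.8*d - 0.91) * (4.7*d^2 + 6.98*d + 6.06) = 2.585*d^5 - 1.096*d^4 - 7.756*d^3 - 16.224*d^2 - 11.1998*d - 5.5146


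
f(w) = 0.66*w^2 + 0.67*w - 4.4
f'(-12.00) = -15.17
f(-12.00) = 82.60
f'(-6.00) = -7.25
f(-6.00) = 15.34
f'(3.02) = 4.66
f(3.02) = 3.64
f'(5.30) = 7.67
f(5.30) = 17.69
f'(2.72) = 4.26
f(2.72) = 2.31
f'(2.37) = 3.80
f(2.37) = 0.90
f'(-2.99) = -3.28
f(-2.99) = -0.50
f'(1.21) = 2.27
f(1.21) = -2.62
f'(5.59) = 8.05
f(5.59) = 19.97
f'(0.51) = 1.34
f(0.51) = -3.89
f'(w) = 1.32*w + 0.67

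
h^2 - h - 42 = (h - 7)*(h + 6)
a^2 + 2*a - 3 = (a - 1)*(a + 3)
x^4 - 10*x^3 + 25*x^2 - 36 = (x - 6)*(x - 3)*(x - 2)*(x + 1)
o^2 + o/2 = o*(o + 1/2)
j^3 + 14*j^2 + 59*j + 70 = (j + 2)*(j + 5)*(j + 7)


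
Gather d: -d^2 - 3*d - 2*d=-d^2 - 5*d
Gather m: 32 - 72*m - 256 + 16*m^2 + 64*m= 16*m^2 - 8*m - 224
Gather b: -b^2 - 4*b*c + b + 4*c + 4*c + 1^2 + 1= -b^2 + b*(1 - 4*c) + 8*c + 2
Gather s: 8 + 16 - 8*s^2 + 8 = 32 - 8*s^2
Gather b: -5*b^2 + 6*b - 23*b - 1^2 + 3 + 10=-5*b^2 - 17*b + 12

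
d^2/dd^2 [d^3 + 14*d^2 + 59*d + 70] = 6*d + 28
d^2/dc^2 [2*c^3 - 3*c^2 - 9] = 12*c - 6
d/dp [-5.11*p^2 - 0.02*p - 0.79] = -10.22*p - 0.02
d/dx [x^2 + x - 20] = 2*x + 1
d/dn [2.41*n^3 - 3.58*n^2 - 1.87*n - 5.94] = 7.23*n^2 - 7.16*n - 1.87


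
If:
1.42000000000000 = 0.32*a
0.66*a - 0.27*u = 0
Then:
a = 4.44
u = 10.85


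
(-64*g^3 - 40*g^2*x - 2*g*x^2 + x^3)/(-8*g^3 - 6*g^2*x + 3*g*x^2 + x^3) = (-16*g^2 - 6*g*x + x^2)/(-2*g^2 - g*x + x^2)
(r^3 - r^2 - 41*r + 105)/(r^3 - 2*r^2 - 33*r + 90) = (r + 7)/(r + 6)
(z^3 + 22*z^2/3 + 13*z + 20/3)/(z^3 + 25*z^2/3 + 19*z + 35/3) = (3*z + 4)/(3*z + 7)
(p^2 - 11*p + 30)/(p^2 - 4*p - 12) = (p - 5)/(p + 2)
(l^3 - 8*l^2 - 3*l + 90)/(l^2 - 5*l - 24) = (l^2 - 11*l + 30)/(l - 8)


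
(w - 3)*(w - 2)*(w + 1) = w^3 - 4*w^2 + w + 6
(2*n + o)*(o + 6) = 2*n*o + 12*n + o^2 + 6*o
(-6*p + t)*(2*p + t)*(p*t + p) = -12*p^3*t - 12*p^3 - 4*p^2*t^2 - 4*p^2*t + p*t^3 + p*t^2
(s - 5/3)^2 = s^2 - 10*s/3 + 25/9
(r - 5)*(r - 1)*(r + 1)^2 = r^4 - 4*r^3 - 6*r^2 + 4*r + 5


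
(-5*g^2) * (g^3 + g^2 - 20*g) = -5*g^5 - 5*g^4 + 100*g^3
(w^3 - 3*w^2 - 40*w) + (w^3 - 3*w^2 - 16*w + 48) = 2*w^3 - 6*w^2 - 56*w + 48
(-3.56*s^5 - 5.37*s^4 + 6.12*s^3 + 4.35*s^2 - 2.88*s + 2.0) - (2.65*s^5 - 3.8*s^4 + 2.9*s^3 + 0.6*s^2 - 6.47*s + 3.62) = -6.21*s^5 - 1.57*s^4 + 3.22*s^3 + 3.75*s^2 + 3.59*s - 1.62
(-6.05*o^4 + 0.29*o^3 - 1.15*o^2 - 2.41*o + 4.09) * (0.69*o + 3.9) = -4.1745*o^5 - 23.3949*o^4 + 0.3375*o^3 - 6.1479*o^2 - 6.5769*o + 15.951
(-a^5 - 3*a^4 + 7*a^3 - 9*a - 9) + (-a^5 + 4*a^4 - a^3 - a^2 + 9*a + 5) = -2*a^5 + a^4 + 6*a^3 - a^2 - 4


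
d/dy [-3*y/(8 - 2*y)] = -6/(y - 4)^2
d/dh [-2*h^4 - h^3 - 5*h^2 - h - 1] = -8*h^3 - 3*h^2 - 10*h - 1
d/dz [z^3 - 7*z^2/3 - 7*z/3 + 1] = 3*z^2 - 14*z/3 - 7/3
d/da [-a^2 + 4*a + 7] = 4 - 2*a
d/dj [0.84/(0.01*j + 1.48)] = -0.0084/(0.01*j + 1.48)^2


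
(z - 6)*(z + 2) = z^2 - 4*z - 12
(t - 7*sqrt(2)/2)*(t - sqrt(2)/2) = t^2 - 4*sqrt(2)*t + 7/2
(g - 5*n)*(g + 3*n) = g^2 - 2*g*n - 15*n^2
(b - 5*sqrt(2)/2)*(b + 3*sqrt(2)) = b^2 + sqrt(2)*b/2 - 15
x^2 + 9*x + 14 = (x + 2)*(x + 7)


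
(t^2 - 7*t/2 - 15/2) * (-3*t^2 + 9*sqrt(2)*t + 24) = -3*t^4 + 21*t^3/2 + 9*sqrt(2)*t^3 - 63*sqrt(2)*t^2/2 + 93*t^2/2 - 135*sqrt(2)*t/2 - 84*t - 180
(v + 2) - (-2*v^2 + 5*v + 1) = 2*v^2 - 4*v + 1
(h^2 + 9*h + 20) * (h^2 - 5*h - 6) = h^4 + 4*h^3 - 31*h^2 - 154*h - 120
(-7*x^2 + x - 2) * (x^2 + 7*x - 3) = -7*x^4 - 48*x^3 + 26*x^2 - 17*x + 6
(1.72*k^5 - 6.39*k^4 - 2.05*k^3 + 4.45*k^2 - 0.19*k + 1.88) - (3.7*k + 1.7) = 1.72*k^5 - 6.39*k^4 - 2.05*k^3 + 4.45*k^2 - 3.89*k + 0.18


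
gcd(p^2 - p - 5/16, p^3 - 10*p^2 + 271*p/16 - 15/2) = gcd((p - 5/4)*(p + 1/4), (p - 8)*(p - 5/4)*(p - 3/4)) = p - 5/4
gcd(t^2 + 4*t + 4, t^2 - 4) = t + 2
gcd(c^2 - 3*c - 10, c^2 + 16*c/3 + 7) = 1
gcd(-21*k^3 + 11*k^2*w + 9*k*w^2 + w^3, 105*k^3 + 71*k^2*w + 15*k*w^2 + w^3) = 21*k^2 + 10*k*w + w^2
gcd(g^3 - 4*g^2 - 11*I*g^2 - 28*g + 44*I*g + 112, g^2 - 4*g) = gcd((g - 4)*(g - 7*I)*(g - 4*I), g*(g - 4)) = g - 4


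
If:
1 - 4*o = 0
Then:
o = 1/4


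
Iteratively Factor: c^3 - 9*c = (c + 3)*(c^2 - 3*c) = c*(c + 3)*(c - 3)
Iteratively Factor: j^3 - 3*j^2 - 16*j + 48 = (j + 4)*(j^2 - 7*j + 12) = (j - 4)*(j + 4)*(j - 3)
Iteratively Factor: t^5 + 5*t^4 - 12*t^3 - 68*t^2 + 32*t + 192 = (t - 2)*(t^4 + 7*t^3 + 2*t^2 - 64*t - 96) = (t - 2)*(t + 4)*(t^3 + 3*t^2 - 10*t - 24) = (t - 2)*(t + 4)^2*(t^2 - t - 6) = (t - 3)*(t - 2)*(t + 4)^2*(t + 2)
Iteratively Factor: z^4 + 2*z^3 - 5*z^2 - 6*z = (z)*(z^3 + 2*z^2 - 5*z - 6) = z*(z + 1)*(z^2 + z - 6) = z*(z + 1)*(z + 3)*(z - 2)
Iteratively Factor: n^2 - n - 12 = (n + 3)*(n - 4)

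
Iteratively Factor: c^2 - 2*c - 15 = (c - 5)*(c + 3)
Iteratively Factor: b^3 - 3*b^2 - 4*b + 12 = (b - 3)*(b^2 - 4) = (b - 3)*(b - 2)*(b + 2)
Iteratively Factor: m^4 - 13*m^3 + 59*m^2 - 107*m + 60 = (m - 1)*(m^3 - 12*m^2 + 47*m - 60) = (m - 4)*(m - 1)*(m^2 - 8*m + 15) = (m - 4)*(m - 3)*(m - 1)*(m - 5)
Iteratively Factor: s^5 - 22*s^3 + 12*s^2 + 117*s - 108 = (s - 1)*(s^4 + s^3 - 21*s^2 - 9*s + 108) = (s - 1)*(s + 4)*(s^3 - 3*s^2 - 9*s + 27) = (s - 1)*(s + 3)*(s + 4)*(s^2 - 6*s + 9) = (s - 3)*(s - 1)*(s + 3)*(s + 4)*(s - 3)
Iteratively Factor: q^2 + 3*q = (q)*(q + 3)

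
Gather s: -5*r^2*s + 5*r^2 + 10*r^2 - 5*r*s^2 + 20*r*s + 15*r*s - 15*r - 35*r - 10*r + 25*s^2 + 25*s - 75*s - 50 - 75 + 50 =15*r^2 - 60*r + s^2*(25 - 5*r) + s*(-5*r^2 + 35*r - 50) - 75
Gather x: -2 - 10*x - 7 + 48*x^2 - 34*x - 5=48*x^2 - 44*x - 14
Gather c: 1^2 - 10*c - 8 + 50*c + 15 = 40*c + 8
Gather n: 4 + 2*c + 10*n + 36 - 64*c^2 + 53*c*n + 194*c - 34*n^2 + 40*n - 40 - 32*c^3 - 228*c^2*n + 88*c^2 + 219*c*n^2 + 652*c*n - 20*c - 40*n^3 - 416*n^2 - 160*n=-32*c^3 + 24*c^2 + 176*c - 40*n^3 + n^2*(219*c - 450) + n*(-228*c^2 + 705*c - 110)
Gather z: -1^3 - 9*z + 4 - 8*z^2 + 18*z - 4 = -8*z^2 + 9*z - 1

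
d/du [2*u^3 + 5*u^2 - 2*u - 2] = 6*u^2 + 10*u - 2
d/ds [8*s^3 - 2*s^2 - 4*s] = 24*s^2 - 4*s - 4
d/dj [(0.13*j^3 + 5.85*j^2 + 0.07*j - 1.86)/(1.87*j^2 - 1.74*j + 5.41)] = (0.2431*j^4 - 0.452400000000001*j^3 - 8.2*j^2 + 70.2534*j - 2.8577)/(3.4969*j^4 - 6.5076*j^3 + 23.261*j^2 - 18.8268*j + 29.2681)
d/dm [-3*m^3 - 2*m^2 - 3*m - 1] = -9*m^2 - 4*m - 3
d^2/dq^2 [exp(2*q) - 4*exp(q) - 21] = 4*(exp(q) - 1)*exp(q)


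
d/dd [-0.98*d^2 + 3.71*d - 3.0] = 3.71 - 1.96*d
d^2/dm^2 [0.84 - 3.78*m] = 0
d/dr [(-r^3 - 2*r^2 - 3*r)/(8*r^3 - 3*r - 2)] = 2*(8*r^4 + 27*r^3 + 6*r^2 + 4*r + 3)/(64*r^6 - 48*r^4 - 32*r^3 + 9*r^2 + 12*r + 4)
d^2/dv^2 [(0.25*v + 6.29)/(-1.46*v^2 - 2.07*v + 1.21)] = (-(0.25*v + 6.29)*(2.92*v + 2.07)*(5.84*v + 4.14) + (2.19*v + 19.4018)*(1.46*v^2 + 2.07*v - 1.21))/(1.46*v^2 + 2.07*v - 1.21)^3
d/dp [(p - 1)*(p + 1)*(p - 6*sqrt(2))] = 3*p^2 - 12*sqrt(2)*p - 1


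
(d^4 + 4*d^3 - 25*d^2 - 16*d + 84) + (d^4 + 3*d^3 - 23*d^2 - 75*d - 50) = 2*d^4 + 7*d^3 - 48*d^2 - 91*d + 34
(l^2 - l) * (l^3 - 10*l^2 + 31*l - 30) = l^5 - 11*l^4 + 41*l^3 - 61*l^2 + 30*l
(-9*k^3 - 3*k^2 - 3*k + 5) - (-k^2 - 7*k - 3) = -9*k^3 - 2*k^2 + 4*k + 8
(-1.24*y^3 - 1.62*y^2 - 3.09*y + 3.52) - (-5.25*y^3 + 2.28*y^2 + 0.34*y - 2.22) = 4.01*y^3 - 3.9*y^2 - 3.43*y + 5.74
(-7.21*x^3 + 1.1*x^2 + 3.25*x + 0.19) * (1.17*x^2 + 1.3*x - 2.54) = -8.4357*x^5 - 8.086*x^4 + 23.5459*x^3 + 1.6533*x^2 - 8.008*x - 0.4826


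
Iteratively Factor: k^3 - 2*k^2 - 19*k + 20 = (k - 1)*(k^2 - k - 20) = (k - 1)*(k + 4)*(k - 5)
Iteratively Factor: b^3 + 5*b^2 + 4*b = (b + 4)*(b^2 + b) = b*(b + 4)*(b + 1)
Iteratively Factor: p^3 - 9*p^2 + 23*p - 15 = (p - 5)*(p^2 - 4*p + 3) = (p - 5)*(p - 1)*(p - 3)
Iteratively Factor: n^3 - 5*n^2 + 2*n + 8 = (n - 2)*(n^2 - 3*n - 4) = (n - 4)*(n - 2)*(n + 1)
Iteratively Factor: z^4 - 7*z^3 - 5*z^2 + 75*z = (z - 5)*(z^3 - 2*z^2 - 15*z) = (z - 5)*(z + 3)*(z^2 - 5*z) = z*(z - 5)*(z + 3)*(z - 5)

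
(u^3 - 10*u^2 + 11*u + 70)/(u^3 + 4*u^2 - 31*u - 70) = (u - 7)/(u + 7)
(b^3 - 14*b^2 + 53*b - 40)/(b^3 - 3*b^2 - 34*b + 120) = (b^2 - 9*b + 8)/(b^2 + 2*b - 24)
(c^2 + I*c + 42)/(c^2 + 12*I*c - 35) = (c - 6*I)/(c + 5*I)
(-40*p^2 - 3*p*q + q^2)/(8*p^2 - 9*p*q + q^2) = (-5*p - q)/(p - q)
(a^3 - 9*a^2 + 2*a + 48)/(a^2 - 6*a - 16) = a - 3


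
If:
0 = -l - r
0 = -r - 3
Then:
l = 3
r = -3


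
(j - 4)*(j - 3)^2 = j^3 - 10*j^2 + 33*j - 36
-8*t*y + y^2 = y*(-8*t + y)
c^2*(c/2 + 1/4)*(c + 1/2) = c^4/2 + c^3/2 + c^2/8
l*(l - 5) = l^2 - 5*l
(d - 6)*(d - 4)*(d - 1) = d^3 - 11*d^2 + 34*d - 24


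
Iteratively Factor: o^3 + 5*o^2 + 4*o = (o + 4)*(o^2 + o) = o*(o + 4)*(o + 1)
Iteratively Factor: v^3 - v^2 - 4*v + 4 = (v - 2)*(v^2 + v - 2) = (v - 2)*(v + 2)*(v - 1)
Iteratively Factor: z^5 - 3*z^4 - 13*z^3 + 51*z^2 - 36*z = (z - 3)*(z^4 - 13*z^2 + 12*z) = (z - 3)*(z - 1)*(z^3 + z^2 - 12*z) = (z - 3)^2*(z - 1)*(z^2 + 4*z) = (z - 3)^2*(z - 1)*(z + 4)*(z)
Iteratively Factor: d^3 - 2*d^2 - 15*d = (d - 5)*(d^2 + 3*d) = (d - 5)*(d + 3)*(d)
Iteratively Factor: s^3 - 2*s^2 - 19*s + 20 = (s + 4)*(s^2 - 6*s + 5) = (s - 1)*(s + 4)*(s - 5)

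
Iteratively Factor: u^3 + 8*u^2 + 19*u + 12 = (u + 1)*(u^2 + 7*u + 12) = (u + 1)*(u + 4)*(u + 3)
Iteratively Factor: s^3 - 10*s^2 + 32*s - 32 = (s - 4)*(s^2 - 6*s + 8) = (s - 4)*(s - 2)*(s - 4)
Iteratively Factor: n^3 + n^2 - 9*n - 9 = (n - 3)*(n^2 + 4*n + 3) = (n - 3)*(n + 3)*(n + 1)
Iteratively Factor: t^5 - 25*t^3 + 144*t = (t)*(t^4 - 25*t^2 + 144) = t*(t - 4)*(t^3 + 4*t^2 - 9*t - 36) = t*(t - 4)*(t + 3)*(t^2 + t - 12) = t*(t - 4)*(t + 3)*(t + 4)*(t - 3)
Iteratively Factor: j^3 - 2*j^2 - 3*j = (j - 3)*(j^2 + j) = j*(j - 3)*(j + 1)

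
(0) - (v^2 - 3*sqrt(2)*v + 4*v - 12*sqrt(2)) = -v^2 - 4*v + 3*sqrt(2)*v + 12*sqrt(2)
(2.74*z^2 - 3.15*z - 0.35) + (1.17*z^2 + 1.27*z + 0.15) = 3.91*z^2 - 1.88*z - 0.2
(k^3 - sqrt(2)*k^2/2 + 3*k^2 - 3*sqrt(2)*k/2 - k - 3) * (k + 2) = k^4 - sqrt(2)*k^3/2 + 5*k^3 - 5*sqrt(2)*k^2/2 + 5*k^2 - 5*k - 3*sqrt(2)*k - 6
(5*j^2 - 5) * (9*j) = 45*j^3 - 45*j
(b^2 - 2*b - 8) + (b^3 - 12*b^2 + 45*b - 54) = b^3 - 11*b^2 + 43*b - 62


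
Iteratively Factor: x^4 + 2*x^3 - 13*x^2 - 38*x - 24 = (x - 4)*(x^3 + 6*x^2 + 11*x + 6) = (x - 4)*(x + 1)*(x^2 + 5*x + 6) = (x - 4)*(x + 1)*(x + 3)*(x + 2)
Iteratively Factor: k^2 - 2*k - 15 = (k + 3)*(k - 5)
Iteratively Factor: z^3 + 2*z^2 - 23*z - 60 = (z - 5)*(z^2 + 7*z + 12) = (z - 5)*(z + 4)*(z + 3)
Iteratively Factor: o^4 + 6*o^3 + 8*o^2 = (o)*(o^3 + 6*o^2 + 8*o) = o*(o + 2)*(o^2 + 4*o) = o*(o + 2)*(o + 4)*(o)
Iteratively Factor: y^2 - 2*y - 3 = (y - 3)*(y + 1)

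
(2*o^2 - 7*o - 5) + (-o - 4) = 2*o^2 - 8*o - 9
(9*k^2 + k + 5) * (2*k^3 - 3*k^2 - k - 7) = 18*k^5 - 25*k^4 - 2*k^3 - 79*k^2 - 12*k - 35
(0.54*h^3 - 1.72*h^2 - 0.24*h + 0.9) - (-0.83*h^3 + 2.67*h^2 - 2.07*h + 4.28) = 1.37*h^3 - 4.39*h^2 + 1.83*h - 3.38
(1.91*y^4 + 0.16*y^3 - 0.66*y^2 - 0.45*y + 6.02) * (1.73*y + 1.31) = 3.3043*y^5 + 2.7789*y^4 - 0.9322*y^3 - 1.6431*y^2 + 9.8251*y + 7.8862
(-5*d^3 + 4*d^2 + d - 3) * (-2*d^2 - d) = 10*d^5 - 3*d^4 - 6*d^3 + 5*d^2 + 3*d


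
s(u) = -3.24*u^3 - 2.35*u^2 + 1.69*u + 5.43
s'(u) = -9.72*u^2 - 4.7*u + 1.69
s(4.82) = -403.84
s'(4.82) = -246.78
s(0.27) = 5.65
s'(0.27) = -0.29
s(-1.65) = 10.80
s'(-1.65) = -17.02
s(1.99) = -26.05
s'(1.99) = -46.16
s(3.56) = -164.52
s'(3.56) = -138.23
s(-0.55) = 4.33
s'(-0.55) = 1.33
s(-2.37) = 31.36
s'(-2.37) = -41.77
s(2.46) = -52.87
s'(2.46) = -68.69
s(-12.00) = 5245.47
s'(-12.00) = -1341.59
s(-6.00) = 610.53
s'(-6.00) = -320.03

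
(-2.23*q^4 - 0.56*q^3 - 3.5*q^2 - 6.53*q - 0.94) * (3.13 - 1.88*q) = 4.1924*q^5 - 5.9271*q^4 + 4.8272*q^3 + 1.3214*q^2 - 18.6717*q - 2.9422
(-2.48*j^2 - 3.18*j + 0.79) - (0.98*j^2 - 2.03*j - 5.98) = -3.46*j^2 - 1.15*j + 6.77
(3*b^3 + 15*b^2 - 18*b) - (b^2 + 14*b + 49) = 3*b^3 + 14*b^2 - 32*b - 49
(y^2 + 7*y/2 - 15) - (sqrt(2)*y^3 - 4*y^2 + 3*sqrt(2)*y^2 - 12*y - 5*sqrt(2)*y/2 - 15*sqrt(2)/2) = -sqrt(2)*y^3 - 3*sqrt(2)*y^2 + 5*y^2 + 5*sqrt(2)*y/2 + 31*y/2 - 15 + 15*sqrt(2)/2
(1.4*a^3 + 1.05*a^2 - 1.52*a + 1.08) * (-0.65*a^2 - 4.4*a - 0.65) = -0.91*a^5 - 6.8425*a^4 - 4.542*a^3 + 5.3035*a^2 - 3.764*a - 0.702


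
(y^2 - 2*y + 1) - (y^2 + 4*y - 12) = 13 - 6*y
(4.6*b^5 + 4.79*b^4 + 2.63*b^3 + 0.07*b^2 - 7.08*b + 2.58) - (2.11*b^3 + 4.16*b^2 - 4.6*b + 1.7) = 4.6*b^5 + 4.79*b^4 + 0.52*b^3 - 4.09*b^2 - 2.48*b + 0.88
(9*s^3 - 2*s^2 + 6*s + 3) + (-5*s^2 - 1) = 9*s^3 - 7*s^2 + 6*s + 2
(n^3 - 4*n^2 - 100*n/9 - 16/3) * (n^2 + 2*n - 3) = n^5 - 2*n^4 - 199*n^3/9 - 140*n^2/9 + 68*n/3 + 16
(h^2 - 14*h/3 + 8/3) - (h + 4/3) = h^2 - 17*h/3 + 4/3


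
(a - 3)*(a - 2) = a^2 - 5*a + 6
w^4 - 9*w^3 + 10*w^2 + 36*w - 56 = (w - 7)*(w - 2)^2*(w + 2)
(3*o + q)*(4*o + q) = 12*o^2 + 7*o*q + q^2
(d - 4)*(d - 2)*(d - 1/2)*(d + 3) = d^4 - 7*d^3/2 - 17*d^2/2 + 29*d - 12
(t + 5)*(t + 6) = t^2 + 11*t + 30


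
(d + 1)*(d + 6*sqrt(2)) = d^2 + d + 6*sqrt(2)*d + 6*sqrt(2)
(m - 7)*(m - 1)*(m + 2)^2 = m^4 - 4*m^3 - 21*m^2 - 4*m + 28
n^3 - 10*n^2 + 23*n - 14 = (n - 7)*(n - 2)*(n - 1)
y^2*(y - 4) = y^3 - 4*y^2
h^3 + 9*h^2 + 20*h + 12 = (h + 1)*(h + 2)*(h + 6)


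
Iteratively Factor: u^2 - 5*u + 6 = (u - 2)*(u - 3)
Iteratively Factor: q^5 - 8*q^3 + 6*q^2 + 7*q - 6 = (q + 3)*(q^4 - 3*q^3 + q^2 + 3*q - 2) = (q - 2)*(q + 3)*(q^3 - q^2 - q + 1) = (q - 2)*(q - 1)*(q + 3)*(q^2 - 1) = (q - 2)*(q - 1)^2*(q + 3)*(q + 1)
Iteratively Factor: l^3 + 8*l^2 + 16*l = (l)*(l^2 + 8*l + 16) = l*(l + 4)*(l + 4)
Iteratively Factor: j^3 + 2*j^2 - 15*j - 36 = (j - 4)*(j^2 + 6*j + 9) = (j - 4)*(j + 3)*(j + 3)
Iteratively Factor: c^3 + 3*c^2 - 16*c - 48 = (c - 4)*(c^2 + 7*c + 12) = (c - 4)*(c + 4)*(c + 3)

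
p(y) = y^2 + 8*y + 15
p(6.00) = 99.00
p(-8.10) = 15.81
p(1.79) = 32.52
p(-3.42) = -0.66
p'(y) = 2*y + 8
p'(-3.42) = 1.16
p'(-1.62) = 4.76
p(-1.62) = 4.66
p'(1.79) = 11.58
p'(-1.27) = 5.46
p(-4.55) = -0.70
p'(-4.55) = -1.10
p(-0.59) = 10.63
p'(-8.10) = -8.20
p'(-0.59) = 6.82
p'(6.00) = 20.00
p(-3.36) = -0.59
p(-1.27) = 6.45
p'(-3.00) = 2.00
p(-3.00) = 0.00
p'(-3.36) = 1.28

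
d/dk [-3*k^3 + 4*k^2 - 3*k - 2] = -9*k^2 + 8*k - 3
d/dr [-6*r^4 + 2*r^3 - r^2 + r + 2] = -24*r^3 + 6*r^2 - 2*r + 1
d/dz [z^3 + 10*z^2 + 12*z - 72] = 3*z^2 + 20*z + 12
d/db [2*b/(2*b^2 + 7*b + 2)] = 4*(1 - b^2)/(4*b^4 + 28*b^3 + 57*b^2 + 28*b + 4)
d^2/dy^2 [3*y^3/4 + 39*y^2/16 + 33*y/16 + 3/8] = 9*y/2 + 39/8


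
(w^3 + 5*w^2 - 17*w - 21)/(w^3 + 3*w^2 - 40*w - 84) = (w^2 - 2*w - 3)/(w^2 - 4*w - 12)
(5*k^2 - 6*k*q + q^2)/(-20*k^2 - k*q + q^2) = (-k + q)/(4*k + q)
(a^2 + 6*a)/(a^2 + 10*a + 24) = a/(a + 4)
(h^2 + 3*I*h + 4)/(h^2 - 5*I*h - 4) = (h + 4*I)/(h - 4*I)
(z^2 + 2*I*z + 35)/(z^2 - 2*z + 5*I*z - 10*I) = (z^2 + 2*I*z + 35)/(z^2 + z*(-2 + 5*I) - 10*I)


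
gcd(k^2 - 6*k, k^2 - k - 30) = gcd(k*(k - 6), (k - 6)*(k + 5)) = k - 6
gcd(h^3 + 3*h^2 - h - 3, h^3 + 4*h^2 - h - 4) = h^2 - 1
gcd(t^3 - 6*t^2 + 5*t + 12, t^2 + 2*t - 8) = 1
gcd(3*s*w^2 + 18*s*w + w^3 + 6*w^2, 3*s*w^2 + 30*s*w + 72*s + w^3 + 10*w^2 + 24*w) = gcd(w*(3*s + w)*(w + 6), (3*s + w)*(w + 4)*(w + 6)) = 3*s*w + 18*s + w^2 + 6*w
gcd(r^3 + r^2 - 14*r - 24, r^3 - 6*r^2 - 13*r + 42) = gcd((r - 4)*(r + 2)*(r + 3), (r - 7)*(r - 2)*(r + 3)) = r + 3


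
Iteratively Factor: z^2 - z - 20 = (z - 5)*(z + 4)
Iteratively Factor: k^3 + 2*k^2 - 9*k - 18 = (k + 2)*(k^2 - 9) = (k - 3)*(k + 2)*(k + 3)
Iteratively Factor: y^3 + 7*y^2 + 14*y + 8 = (y + 4)*(y^2 + 3*y + 2) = (y + 2)*(y + 4)*(y + 1)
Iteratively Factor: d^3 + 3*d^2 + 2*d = (d + 1)*(d^2 + 2*d) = d*(d + 1)*(d + 2)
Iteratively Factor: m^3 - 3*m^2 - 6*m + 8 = (m + 2)*(m^2 - 5*m + 4) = (m - 1)*(m + 2)*(m - 4)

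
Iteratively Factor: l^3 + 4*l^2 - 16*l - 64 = (l + 4)*(l^2 - 16) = (l + 4)^2*(l - 4)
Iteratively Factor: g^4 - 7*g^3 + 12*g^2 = (g)*(g^3 - 7*g^2 + 12*g) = g^2*(g^2 - 7*g + 12) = g^2*(g - 4)*(g - 3)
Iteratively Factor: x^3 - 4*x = (x + 2)*(x^2 - 2*x) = x*(x + 2)*(x - 2)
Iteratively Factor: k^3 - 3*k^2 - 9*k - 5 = (k - 5)*(k^2 + 2*k + 1) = (k - 5)*(k + 1)*(k + 1)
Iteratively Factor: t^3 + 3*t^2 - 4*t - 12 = (t + 2)*(t^2 + t - 6) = (t - 2)*(t + 2)*(t + 3)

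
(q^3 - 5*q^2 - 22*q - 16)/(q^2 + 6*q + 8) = (q^2 - 7*q - 8)/(q + 4)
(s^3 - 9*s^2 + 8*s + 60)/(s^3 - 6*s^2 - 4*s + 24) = (s - 5)/(s - 2)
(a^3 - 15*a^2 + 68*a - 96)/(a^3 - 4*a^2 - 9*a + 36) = (a - 8)/(a + 3)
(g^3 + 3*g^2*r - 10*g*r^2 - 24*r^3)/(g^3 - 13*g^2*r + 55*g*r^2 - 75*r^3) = (g^2 + 6*g*r + 8*r^2)/(g^2 - 10*g*r + 25*r^2)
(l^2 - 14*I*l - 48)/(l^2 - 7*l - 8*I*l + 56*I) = (l - 6*I)/(l - 7)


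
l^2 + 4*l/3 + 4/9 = (l + 2/3)^2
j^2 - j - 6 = (j - 3)*(j + 2)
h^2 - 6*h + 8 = (h - 4)*(h - 2)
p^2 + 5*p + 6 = (p + 2)*(p + 3)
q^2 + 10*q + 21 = (q + 3)*(q + 7)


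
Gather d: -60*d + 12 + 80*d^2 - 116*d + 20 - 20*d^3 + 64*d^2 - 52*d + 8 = -20*d^3 + 144*d^2 - 228*d + 40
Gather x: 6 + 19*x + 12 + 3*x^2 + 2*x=3*x^2 + 21*x + 18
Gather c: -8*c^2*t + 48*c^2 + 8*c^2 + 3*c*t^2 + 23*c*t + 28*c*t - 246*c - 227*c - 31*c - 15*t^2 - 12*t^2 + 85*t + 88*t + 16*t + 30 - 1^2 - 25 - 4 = c^2*(56 - 8*t) + c*(3*t^2 + 51*t - 504) - 27*t^2 + 189*t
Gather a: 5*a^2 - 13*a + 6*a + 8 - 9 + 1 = 5*a^2 - 7*a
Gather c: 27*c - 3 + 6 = 27*c + 3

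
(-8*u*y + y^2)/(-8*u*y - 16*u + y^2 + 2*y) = y/(y + 2)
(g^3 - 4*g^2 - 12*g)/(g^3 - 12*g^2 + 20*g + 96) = g/(g - 8)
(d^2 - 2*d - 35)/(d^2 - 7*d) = (d + 5)/d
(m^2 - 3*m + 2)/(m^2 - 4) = (m - 1)/(m + 2)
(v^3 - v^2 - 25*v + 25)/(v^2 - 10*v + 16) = (v^3 - v^2 - 25*v + 25)/(v^2 - 10*v + 16)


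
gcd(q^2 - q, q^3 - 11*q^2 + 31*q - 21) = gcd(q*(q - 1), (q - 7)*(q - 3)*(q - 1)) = q - 1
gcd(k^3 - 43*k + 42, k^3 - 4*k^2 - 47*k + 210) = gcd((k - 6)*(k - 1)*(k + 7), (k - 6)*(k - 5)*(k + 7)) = k^2 + k - 42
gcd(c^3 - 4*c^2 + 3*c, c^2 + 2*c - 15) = c - 3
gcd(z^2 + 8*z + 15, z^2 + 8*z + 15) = z^2 + 8*z + 15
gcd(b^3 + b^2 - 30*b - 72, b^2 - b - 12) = b + 3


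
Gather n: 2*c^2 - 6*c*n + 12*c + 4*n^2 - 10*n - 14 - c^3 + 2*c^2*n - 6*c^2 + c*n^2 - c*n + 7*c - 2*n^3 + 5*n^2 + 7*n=-c^3 - 4*c^2 + 19*c - 2*n^3 + n^2*(c + 9) + n*(2*c^2 - 7*c - 3) - 14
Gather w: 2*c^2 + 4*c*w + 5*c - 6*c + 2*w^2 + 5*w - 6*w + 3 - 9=2*c^2 - c + 2*w^2 + w*(4*c - 1) - 6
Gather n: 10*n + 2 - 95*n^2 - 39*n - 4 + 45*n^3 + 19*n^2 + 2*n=45*n^3 - 76*n^2 - 27*n - 2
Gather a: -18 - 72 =-90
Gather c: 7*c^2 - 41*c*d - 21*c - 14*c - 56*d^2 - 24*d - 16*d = 7*c^2 + c*(-41*d - 35) - 56*d^2 - 40*d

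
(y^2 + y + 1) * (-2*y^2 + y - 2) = -2*y^4 - y^3 - 3*y^2 - y - 2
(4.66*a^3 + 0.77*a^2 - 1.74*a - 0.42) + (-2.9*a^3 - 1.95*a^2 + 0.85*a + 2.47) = 1.76*a^3 - 1.18*a^2 - 0.89*a + 2.05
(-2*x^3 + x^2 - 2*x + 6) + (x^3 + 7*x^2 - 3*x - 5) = -x^3 + 8*x^2 - 5*x + 1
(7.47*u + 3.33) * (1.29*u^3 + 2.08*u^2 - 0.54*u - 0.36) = 9.6363*u^4 + 19.8333*u^3 + 2.8926*u^2 - 4.4874*u - 1.1988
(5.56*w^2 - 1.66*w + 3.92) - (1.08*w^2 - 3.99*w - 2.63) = 4.48*w^2 + 2.33*w + 6.55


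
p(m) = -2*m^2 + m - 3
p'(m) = 1 - 4*m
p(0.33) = -2.89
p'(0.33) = -0.32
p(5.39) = -55.71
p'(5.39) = -20.56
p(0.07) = -2.94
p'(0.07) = 0.72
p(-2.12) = -14.11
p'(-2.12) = 9.48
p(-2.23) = -15.18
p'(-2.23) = 9.92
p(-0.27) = -3.42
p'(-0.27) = 2.08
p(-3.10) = -25.32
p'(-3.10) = 13.40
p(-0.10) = -3.12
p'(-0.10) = 1.40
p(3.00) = -18.00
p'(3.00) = -11.00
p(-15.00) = -468.00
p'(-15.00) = 61.00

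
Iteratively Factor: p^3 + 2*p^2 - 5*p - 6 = (p - 2)*(p^2 + 4*p + 3) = (p - 2)*(p + 1)*(p + 3)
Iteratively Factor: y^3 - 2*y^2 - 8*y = (y + 2)*(y^2 - 4*y) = y*(y + 2)*(y - 4)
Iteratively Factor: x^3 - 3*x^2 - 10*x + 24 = (x + 3)*(x^2 - 6*x + 8) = (x - 2)*(x + 3)*(x - 4)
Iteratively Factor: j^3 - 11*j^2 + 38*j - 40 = (j - 5)*(j^2 - 6*j + 8) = (j - 5)*(j - 4)*(j - 2)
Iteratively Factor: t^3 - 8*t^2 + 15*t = (t - 5)*(t^2 - 3*t) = t*(t - 5)*(t - 3)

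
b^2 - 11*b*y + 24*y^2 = (b - 8*y)*(b - 3*y)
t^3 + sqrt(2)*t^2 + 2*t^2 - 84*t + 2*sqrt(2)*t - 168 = (t + 2)*(t - 6*sqrt(2))*(t + 7*sqrt(2))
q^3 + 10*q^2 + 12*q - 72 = (q - 2)*(q + 6)^2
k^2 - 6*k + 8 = (k - 4)*(k - 2)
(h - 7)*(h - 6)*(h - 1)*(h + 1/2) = h^4 - 27*h^3/2 + 48*h^2 - 29*h/2 - 21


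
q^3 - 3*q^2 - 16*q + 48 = (q - 4)*(q - 3)*(q + 4)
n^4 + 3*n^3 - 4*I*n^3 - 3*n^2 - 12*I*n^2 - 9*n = n*(n + 3)*(n - 3*I)*(n - I)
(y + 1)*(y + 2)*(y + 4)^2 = y^4 + 11*y^3 + 42*y^2 + 64*y + 32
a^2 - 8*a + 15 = (a - 5)*(a - 3)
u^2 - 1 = (u - 1)*(u + 1)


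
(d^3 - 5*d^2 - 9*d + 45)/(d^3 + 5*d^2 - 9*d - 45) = (d - 5)/(d + 5)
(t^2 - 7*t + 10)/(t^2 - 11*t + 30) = (t - 2)/(t - 6)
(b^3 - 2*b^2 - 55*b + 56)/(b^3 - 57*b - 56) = (b - 1)/(b + 1)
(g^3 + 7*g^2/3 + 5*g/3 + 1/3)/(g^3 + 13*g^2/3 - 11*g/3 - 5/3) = (g^2 + 2*g + 1)/(g^2 + 4*g - 5)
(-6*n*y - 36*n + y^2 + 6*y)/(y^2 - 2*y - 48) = (-6*n + y)/(y - 8)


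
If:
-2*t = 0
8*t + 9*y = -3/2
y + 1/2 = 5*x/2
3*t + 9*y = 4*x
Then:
No Solution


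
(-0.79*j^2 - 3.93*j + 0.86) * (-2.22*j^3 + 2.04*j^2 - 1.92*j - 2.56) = 1.7538*j^5 + 7.113*j^4 - 8.4096*j^3 + 11.3224*j^2 + 8.4096*j - 2.2016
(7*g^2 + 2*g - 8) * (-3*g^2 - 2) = -21*g^4 - 6*g^3 + 10*g^2 - 4*g + 16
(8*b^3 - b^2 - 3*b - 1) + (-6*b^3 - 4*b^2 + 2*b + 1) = 2*b^3 - 5*b^2 - b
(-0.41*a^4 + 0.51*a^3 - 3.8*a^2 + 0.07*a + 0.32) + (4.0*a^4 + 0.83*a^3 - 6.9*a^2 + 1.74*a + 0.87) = 3.59*a^4 + 1.34*a^3 - 10.7*a^2 + 1.81*a + 1.19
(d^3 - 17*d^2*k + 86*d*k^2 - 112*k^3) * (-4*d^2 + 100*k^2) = -4*d^5 + 68*d^4*k - 244*d^3*k^2 - 1252*d^2*k^3 + 8600*d*k^4 - 11200*k^5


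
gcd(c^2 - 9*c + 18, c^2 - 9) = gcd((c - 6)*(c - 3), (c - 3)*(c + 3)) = c - 3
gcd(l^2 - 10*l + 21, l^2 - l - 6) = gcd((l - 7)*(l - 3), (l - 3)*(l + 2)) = l - 3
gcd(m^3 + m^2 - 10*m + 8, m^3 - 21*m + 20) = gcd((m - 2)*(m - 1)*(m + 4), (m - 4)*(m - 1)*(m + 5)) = m - 1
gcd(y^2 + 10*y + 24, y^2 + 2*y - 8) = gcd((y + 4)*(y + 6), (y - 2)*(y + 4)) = y + 4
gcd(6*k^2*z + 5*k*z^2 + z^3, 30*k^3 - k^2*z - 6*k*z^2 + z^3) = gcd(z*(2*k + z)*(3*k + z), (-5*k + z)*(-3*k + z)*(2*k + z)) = 2*k + z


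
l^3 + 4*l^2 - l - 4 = (l - 1)*(l + 1)*(l + 4)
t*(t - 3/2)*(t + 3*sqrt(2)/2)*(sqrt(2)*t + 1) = sqrt(2)*t^4 - 3*sqrt(2)*t^3/2 + 4*t^3 - 6*t^2 + 3*sqrt(2)*t^2/2 - 9*sqrt(2)*t/4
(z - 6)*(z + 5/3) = z^2 - 13*z/3 - 10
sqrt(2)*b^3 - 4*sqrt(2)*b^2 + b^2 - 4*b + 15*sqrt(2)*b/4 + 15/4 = (b - 5/2)*(b - 3/2)*(sqrt(2)*b + 1)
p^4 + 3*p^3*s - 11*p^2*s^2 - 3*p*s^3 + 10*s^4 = (p - 2*s)*(p - s)*(p + s)*(p + 5*s)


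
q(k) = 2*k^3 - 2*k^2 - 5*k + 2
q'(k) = 6*k^2 - 4*k - 5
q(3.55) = 48.52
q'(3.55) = 56.42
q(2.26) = 3.57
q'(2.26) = 16.61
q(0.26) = 0.60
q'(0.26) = -5.63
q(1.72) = -2.34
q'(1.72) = 5.87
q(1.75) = -2.16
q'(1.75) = 6.38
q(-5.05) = -281.33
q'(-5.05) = 168.22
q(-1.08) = 2.55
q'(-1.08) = 6.32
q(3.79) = 63.20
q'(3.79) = 66.02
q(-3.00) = -55.00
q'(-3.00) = 61.00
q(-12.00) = -3682.00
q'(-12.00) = 907.00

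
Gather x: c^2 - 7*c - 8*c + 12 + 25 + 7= c^2 - 15*c + 44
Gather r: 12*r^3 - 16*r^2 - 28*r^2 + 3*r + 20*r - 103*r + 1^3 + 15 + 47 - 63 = 12*r^3 - 44*r^2 - 80*r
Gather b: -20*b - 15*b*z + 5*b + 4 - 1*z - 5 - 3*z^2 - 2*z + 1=b*(-15*z - 15) - 3*z^2 - 3*z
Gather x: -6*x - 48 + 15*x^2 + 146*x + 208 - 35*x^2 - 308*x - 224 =-20*x^2 - 168*x - 64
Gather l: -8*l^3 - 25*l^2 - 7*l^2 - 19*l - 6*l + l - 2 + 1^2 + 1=-8*l^3 - 32*l^2 - 24*l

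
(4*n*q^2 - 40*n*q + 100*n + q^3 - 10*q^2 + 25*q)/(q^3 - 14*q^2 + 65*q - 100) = (4*n + q)/(q - 4)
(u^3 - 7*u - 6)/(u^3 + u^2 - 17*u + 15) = (u^2 + 3*u + 2)/(u^2 + 4*u - 5)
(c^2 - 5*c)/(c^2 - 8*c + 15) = c/(c - 3)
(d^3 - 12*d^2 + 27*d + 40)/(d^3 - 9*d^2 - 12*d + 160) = (d + 1)/(d + 4)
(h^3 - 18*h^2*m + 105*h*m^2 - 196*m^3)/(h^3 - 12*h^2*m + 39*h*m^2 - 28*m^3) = (h - 7*m)/(h - m)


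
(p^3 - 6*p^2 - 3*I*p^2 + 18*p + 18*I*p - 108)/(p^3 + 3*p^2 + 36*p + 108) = (p^2 + p*(-6 + 3*I) - 18*I)/(p^2 + p*(3 + 6*I) + 18*I)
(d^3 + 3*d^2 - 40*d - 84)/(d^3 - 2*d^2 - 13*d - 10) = (d^2 + d - 42)/(d^2 - 4*d - 5)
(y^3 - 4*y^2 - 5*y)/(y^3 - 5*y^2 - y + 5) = y/(y - 1)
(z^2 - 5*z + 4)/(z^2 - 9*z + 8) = (z - 4)/(z - 8)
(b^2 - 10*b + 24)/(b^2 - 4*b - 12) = (b - 4)/(b + 2)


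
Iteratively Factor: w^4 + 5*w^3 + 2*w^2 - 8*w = (w)*(w^3 + 5*w^2 + 2*w - 8) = w*(w + 2)*(w^2 + 3*w - 4) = w*(w + 2)*(w + 4)*(w - 1)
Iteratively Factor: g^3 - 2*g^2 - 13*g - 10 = (g - 5)*(g^2 + 3*g + 2) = (g - 5)*(g + 1)*(g + 2)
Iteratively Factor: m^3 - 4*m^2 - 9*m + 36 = (m - 3)*(m^2 - m - 12) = (m - 4)*(m - 3)*(m + 3)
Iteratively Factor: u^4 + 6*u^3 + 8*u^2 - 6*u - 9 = (u + 1)*(u^3 + 5*u^2 + 3*u - 9) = (u + 1)*(u + 3)*(u^2 + 2*u - 3) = (u + 1)*(u + 3)^2*(u - 1)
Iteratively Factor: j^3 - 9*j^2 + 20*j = (j)*(j^2 - 9*j + 20) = j*(j - 5)*(j - 4)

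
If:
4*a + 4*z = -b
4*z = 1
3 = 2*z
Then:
No Solution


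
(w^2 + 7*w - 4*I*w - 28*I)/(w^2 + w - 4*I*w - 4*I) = (w + 7)/(w + 1)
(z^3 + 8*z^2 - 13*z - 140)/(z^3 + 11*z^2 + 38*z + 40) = (z^2 + 3*z - 28)/(z^2 + 6*z + 8)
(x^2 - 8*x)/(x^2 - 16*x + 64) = x/(x - 8)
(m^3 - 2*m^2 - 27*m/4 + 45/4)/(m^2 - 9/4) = (2*m^2 - m - 15)/(2*m + 3)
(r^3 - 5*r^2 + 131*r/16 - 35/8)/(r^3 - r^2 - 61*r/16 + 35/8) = (r - 2)/(r + 2)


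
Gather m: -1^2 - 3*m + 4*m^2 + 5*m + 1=4*m^2 + 2*m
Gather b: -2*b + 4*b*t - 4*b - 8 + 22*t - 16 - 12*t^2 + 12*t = b*(4*t - 6) - 12*t^2 + 34*t - 24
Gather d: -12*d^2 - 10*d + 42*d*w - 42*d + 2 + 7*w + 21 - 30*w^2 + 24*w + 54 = -12*d^2 + d*(42*w - 52) - 30*w^2 + 31*w + 77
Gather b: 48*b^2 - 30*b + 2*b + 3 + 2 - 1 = 48*b^2 - 28*b + 4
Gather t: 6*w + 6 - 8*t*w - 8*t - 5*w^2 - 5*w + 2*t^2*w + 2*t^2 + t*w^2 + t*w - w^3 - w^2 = t^2*(2*w + 2) + t*(w^2 - 7*w - 8) - w^3 - 6*w^2 + w + 6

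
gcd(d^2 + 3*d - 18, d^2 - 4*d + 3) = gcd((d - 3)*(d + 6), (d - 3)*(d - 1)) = d - 3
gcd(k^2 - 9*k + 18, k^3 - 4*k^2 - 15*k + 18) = k - 6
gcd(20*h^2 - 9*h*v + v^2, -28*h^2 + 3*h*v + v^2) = -4*h + v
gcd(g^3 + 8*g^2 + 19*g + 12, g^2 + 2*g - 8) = g + 4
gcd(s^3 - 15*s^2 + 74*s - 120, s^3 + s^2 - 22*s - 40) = s - 5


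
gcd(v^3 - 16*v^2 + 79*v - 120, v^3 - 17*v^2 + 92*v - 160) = v^2 - 13*v + 40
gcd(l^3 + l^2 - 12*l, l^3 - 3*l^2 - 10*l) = l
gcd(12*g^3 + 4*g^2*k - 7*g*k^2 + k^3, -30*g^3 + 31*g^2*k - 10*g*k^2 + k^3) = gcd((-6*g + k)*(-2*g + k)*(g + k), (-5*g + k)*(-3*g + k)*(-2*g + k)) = 2*g - k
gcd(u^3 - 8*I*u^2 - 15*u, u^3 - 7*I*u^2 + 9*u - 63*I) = u - 3*I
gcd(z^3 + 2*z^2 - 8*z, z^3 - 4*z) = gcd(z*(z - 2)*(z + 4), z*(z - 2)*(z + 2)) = z^2 - 2*z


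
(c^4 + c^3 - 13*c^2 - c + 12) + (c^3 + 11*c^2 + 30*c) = c^4 + 2*c^3 - 2*c^2 + 29*c + 12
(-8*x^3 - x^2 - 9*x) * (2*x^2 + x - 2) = -16*x^5 - 10*x^4 - 3*x^3 - 7*x^2 + 18*x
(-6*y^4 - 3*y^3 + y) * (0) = 0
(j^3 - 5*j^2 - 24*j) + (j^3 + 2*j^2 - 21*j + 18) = 2*j^3 - 3*j^2 - 45*j + 18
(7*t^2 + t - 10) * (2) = 14*t^2 + 2*t - 20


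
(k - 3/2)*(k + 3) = k^2 + 3*k/2 - 9/2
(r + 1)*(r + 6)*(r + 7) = r^3 + 14*r^2 + 55*r + 42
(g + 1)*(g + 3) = g^2 + 4*g + 3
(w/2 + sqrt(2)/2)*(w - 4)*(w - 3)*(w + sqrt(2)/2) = w^4/2 - 7*w^3/2 + 3*sqrt(2)*w^3/4 - 21*sqrt(2)*w^2/4 + 13*w^2/2 - 7*w/2 + 9*sqrt(2)*w + 6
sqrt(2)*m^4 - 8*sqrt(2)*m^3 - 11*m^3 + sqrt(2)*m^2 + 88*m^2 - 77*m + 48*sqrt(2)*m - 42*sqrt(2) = (m - 7)*(m - 1)*(m - 6*sqrt(2))*(sqrt(2)*m + 1)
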